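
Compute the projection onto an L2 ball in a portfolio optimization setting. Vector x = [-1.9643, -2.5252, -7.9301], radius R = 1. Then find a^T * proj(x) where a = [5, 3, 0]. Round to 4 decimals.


Step 1: Compute ||x|| (intermediates to 6 decimals).
||x|| = sqrt((-1.9643)^2 + (-2.5252)^2 + (-7.9301)^2) = 8.551117
Step 2: Project.
Since ||x|| > R, scale = R/||x|| = 1/8.551117 = 0.116944, proj(x) = scale * x
proj(x) = [-0.229713, -0.295307, -0.927378]
Step 3: Dot product.
a^T * proj(x) = 5*(-0.229713) + 3*(-0.295307) + 0*(-0.927378) = -2.0345


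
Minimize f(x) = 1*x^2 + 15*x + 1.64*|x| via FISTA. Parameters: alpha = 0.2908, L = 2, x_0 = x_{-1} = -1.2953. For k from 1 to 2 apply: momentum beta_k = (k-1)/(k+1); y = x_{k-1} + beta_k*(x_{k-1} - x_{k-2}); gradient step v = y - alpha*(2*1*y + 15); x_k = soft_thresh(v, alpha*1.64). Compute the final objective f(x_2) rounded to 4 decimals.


FISTA on f(x) = 1*x^2 + 15*x + 1.64*|x|
L = 2, alpha = 0.2908
Iteration 1: beta = 0.0, y = -1.2953 + 0.0*(-1.2953 + 1.2953) = -1.2953
  grad(y) = 12.4094, v = y - alpha*grad = -4.904
  prox(v) = soft_thresh(-4.904, 0.4769) = -4.427
Iteration 2: beta = 0.3333, y = -4.427 + 0.3333*(-4.427 + 1.2953) = -5.471
  grad(y) = 4.0581, v = y - alpha*grad = -6.651
  prox(v) = soft_thresh(-6.651, 0.4769) = -6.1741
f(x_2) = 1*(-6.1741)^2 + 15*(-6.1741) + 1.64*|-6.1741| = -44.3665


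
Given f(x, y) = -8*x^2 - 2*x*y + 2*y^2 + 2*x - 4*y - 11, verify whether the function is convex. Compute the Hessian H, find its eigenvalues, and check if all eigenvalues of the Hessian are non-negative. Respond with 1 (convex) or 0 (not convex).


The Hessian of f(x,y) = -8*x^2 - 2*x*y + 2*y^2 + 2*x - 4*y - 11 is:
H = [[-16, -2], [-2, 4]]
Trace = -16 + 4 = -12
Determinant = -16*4 - (-2)^2 = -68
Discriminant = (-12)^2 - 4*-68 = 416.0
Eigenvalues: lambda_1 = -16.198, lambda_2 = 4.198
The function is not convex.

0


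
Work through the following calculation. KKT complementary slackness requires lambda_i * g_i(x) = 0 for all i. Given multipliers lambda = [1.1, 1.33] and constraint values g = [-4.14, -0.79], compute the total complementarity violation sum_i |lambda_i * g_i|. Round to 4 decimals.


KKT complementary slackness check:
lambda_1 * g_1 = 1.1 * -4.14 = -4.554
lambda_2 * g_2 = 1.33 * -0.79 = -1.0507
Total violation = 4.554 + 1.0507 = 5.6047


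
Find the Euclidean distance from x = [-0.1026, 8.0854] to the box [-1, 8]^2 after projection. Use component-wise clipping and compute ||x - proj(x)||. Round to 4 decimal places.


Project each component onto [-1, 8].
clip(-0.1026) = -0.1026, clip(8.0854) = 8.0
Projection = [-0.1026, 8.0]
Squared diffs: [0.0, 0.0073]
Distance = sqrt(0.0073) = 0.0854


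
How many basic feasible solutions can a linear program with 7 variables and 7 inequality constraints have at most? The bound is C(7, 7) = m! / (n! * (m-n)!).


Each vertex corresponds to some choice of n active constraints out of m, so the number of vertices is at most C(m, n) = m! / (n!(m-n)!).
m = 7, n = 7
Numerator: 7 * 6 * 5 * 4 * 3 * 2 * 1
Denominator: 7! = 5040
C(7, 7) = 1


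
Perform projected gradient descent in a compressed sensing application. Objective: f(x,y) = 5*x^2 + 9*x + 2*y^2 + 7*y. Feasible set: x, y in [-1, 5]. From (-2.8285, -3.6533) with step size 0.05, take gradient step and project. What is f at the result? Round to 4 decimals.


Step 1: Compute gradient at (-2.8285, -3.6533).
grad_x = 2*5*-2.8285 + 9 = -19.285
grad_y = 2*2*-3.6533 + 7 = -7.6132
Step 2: Gradient step.
x_raw = -2.8285 - 0.05*-19.285 = -1.8643
y_raw = -3.6533 - 0.05*-7.6132 = -3.2726
Step 3: Project onto [-1, 5].
x_proj = clip(-1.8643) = -1.0
y_proj = clip(-3.2726) = -1.0
Step 4: Evaluate f.
f(-1.0, -1.0) = -9.0


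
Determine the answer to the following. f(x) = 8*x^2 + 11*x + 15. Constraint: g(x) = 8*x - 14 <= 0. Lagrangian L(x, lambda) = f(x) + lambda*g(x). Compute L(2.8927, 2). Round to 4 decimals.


Step 1: Evaluate f(x).
f(2.8927) = 8*2.8927^2 + 11*2.8927 + 15 = 113.7614
Step 2: Evaluate g(x).
g(2.8927) = 8*2.8927 - 14 = 9.1416
Step 3: Compute Lagrangian.
L = 113.7614 + 2*9.1416 = 132.0446


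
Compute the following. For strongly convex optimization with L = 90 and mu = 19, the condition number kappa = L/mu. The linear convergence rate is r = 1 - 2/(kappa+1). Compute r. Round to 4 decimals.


Step 1: Compute the condition number.
kappa = L/mu = 90/19 = 4.7368
Step 2: Compute the convergence rate.
r = 1 - 2/(kappa + 1) = 1 - 2*mu/(L + mu) = (L - mu)/(L + mu) = 71/109 = 0.6514


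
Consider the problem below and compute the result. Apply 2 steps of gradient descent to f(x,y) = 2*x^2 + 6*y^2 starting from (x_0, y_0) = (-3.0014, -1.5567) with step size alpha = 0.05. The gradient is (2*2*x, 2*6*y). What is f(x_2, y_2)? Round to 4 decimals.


Gradient descent on f(x,y) = 2*x^2 + 6*y^2.
Starting point: (-3.0014, -1.5567), alpha = 0.05
Step 1: grad_x = 2*2*-3.0014 = -12.0056, grad_y = 2*6*-1.5567 = -18.6804
  x_1 = -3.0014 - 0.05*-12.0056 = -2.4011
  y_1 = -1.5567 - 0.05*-18.6804 = -0.6227
Step 2: grad_x = 2*2*-2.4011 = -9.6045, grad_y = 2*6*-0.6227 = -7.4722
  x_2 = -2.4011 - 0.05*-9.6045 = -1.9209
  y_2 = -0.6227 - 0.05*-7.4722 = -0.2491
f(-1.9209, -0.2491) = 2*(-1.9209)^2 + 6*(-0.2491)^2 = 7.7519


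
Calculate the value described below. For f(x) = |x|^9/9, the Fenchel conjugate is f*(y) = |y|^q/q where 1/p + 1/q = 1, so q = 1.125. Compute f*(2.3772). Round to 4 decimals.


The conjugate exponent q satisfies 1/p + 1/q = 1.
p = 9, so q = 9/(9 - 1) = 1.125
|y|^q = 2.3772^1.125 = 2.649
f*(2.3772) = 2.649 / 1.125 = 2.3546


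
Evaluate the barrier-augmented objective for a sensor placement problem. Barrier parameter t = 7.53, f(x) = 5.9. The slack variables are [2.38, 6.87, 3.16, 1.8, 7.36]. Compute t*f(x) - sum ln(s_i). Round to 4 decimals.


Step 1: Compute log-barrier.
ln values: [0.8671, 1.9272, 1.1506, 0.5878, 1.9961]
phi = -(0.8671 + 1.9272 + 1.1506 + 0.5878 + 1.9961) = -6.5287
Step 2: Compute augmented objective.
t*f(x) = 7.53*5.9 = 44.427
Total = 44.427 - 6.5287 = 37.8983


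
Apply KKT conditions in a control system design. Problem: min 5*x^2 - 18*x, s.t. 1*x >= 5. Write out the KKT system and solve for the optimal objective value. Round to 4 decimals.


Step 1: Try lambda = 0 (constraint inactive).
x_unc = 18/(2*5) = 1.8
Check: 1*1.8 = 1.8 < 5 -- violated!
Step 2: Constraint must be active: 1*x = 5
x* = 5/1 = 5.0
lambda = (2*5*5.0 - 18)/1 = 32.0
Step 3: Compute optimal value.
f(x*) = 5*5.0^2 - 18*5.0 = 35.0


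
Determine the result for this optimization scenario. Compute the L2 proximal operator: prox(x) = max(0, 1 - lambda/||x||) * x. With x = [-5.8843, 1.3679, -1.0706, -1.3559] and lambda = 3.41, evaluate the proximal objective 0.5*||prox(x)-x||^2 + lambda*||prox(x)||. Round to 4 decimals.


Step 1: Compute ||x||.
||x|| = 6.2834
Step 2: Compute scaling factor.
scale = max(0, 1 - 3.41/6.2834) = 0.4573
Step 3: prox(x) = [-2.6909, 0.6255, -0.4896, -0.6201]
||prox(x)|| = 2.8734
Step 4: Proximal objective.
0.5*||prox-x||^2 = 5.8141
lambda*||prox|| = 9.7983
Total = 15.6123


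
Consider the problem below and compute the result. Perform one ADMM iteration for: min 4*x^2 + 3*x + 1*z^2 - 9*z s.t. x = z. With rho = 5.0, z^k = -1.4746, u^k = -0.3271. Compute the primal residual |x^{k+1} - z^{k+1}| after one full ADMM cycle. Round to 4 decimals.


ADMM iteration with rho = 5.0, z^k = -1.4746, u^k = -0.3271
Step 1: x-update.
Minimize 4*x^2 + 3*x + (5.0/2)*(x + 1.4746 - 0.3271)^2
FOC: (2*4 + 5.0)*x = -3 + 5.0*(-1.4746 + 0.3271)
x^{k+1} = -0.6721
Step 2: z-update.
Minimize 1*z^2 - 9*z + (5.0/2)*(-0.6721 - z - 0.3271)^2
FOC: (2*1 + 5.0)*z = 9 + 5.0*(-0.6721 - 0.3271)
z^{k+1} = 0.572
Step 3: u-update.
u^{k+1} = -0.3271 - 0.6721 - 0.572 = -1.5712
Step 4: Primal residual = |-0.6721 - 0.572| = 1.2441


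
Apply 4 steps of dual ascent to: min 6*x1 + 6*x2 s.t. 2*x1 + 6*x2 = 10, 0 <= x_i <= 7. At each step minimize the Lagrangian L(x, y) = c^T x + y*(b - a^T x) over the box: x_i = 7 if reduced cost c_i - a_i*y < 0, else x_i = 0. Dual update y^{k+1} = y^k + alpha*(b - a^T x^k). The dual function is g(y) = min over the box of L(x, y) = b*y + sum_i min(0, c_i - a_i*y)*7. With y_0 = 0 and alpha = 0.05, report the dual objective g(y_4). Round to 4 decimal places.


Dual ascent for LP: min 6*x1 + 6*x2, 2*x1 + 6*x2 = 10, 0 <= x_i <= 7
Step 1: y^k = 0.0, reduced costs: (6.0, 6.0)
  x^k = (0.0, 0.0), subgradient = b - a^T x = 10.0
  y^{k+1} = 0.0 + 0.05*10.0 = 0.5
Step 2: y^k = 0.5, reduced costs: (5.0, 3.0)
  x^k = (0.0, 0.0), subgradient = b - a^T x = 10.0
  y^{k+1} = 0.5 + 0.05*10.0 = 1.0
Step 3: y^k = 1.0, reduced costs: (4.0, 0.0)
  x^k = (0.0, 0.0), subgradient = b - a^T x = 10.0
  y^{k+1} = 1.0 + 0.05*10.0 = 1.5
Step 4: y^k = 1.5, reduced costs: (3.0, -3.0)
  x^k = (0.0, 7.0), subgradient = b - a^T x = -32.0
  y^{k+1} = 1.5 + 0.05*-32.0 = -0.1
Dual objective at y_4 = -0.1: reduced costs (6.2, 6.6), box minimizer x = (0.0, 0.0)
g(y_4) = b*y + (c1 - a1*y)*x1 + (c2 - a2*y)*x2 = 10*(-0.1) + 6.2*0.0 + 6.6*0.0 = -1.0 + 0.0 + 0.0 = -1.0


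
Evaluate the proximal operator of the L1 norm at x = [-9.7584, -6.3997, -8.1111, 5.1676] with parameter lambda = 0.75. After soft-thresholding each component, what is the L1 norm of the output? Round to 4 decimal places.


Soft-thresholding with lambda = 0.75:
prox(-9.7584) = sign(-9.7584)*max(|-9.7584| - 0.75, 0) = -9.0084
prox(-6.3997) = sign(-6.3997)*max(|-6.3997| - 0.75, 0) = -5.6497
prox(-8.1111) = sign(-8.1111)*max(|-8.1111| - 0.75, 0) = -7.3611
prox(5.1676) = sign(5.1676)*max(|5.1676| - 0.75, 0) = 4.4176
prox(x) = [-9.0084, -5.6497, -7.3611, 4.4176]
||prox(x)||_1 = 9.0084 + 5.6497 + 7.3611 + 4.4176 = 26.4368


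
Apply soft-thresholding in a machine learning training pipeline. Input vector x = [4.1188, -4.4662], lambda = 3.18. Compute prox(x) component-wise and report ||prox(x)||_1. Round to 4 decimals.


Soft-thresholding with lambda = 3.18:
prox(4.1188) = sign(4.1188)*max(|4.1188| - 3.18, 0) = 0.9388
prox(-4.4662) = sign(-4.4662)*max(|-4.4662| - 3.18, 0) = -1.2862
prox(x) = [0.9388, -1.2862]
||prox(x)||_1 = 0.9388 + 1.2862 = 2.225


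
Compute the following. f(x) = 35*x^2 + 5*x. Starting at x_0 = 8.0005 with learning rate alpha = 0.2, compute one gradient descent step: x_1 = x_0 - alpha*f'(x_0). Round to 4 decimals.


We compute the gradient at x_0 and apply the update.
f'(x) = 70*x + 5
f'(8.0005) = 70*8.0005 + 5 = 565.035
x_1 = 8.0005 - 0.2*565.035 = -105.0065


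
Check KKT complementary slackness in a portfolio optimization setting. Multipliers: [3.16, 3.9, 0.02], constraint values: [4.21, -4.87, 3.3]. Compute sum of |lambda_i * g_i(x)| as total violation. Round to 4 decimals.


KKT complementary slackness check:
lambda_1 * g_1 = 3.16 * 4.21 = 13.3036
lambda_2 * g_2 = 3.9 * -4.87 = -18.993
lambda_3 * g_3 = 0.02 * 3.3 = 0.066
Total violation = 13.3036 + 18.993 + 0.066 = 32.3626


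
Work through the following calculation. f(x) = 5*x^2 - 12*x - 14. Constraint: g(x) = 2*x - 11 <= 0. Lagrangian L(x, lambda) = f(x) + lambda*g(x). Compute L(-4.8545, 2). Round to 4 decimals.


Step 1: Evaluate f(x).
f(-4.8545) = 5*(-4.8545)^2 - 12*(-4.8545) - 14 = 162.0849
Step 2: Evaluate g(x).
g(-4.8545) = 2*-4.8545 - 11 = -20.709
Step 3: Compute Lagrangian.
L = 162.0849 + 2*-20.709 = 120.6669


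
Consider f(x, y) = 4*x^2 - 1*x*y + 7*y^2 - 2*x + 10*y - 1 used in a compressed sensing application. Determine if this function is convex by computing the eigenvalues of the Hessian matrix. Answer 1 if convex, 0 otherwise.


The Hessian of f(x,y) = 4*x^2 - 1*x*y + 7*y^2 - 2*x + 10*y - 1 is:
H = [[8, -1], [-1, 14]]
Trace = 8 + 14 = 22
Determinant = 8*14 - (-1)^2 = 111
Discriminant = (22)^2 - 4*111 = 40.0
Eigenvalues: lambda_1 = 7.8377, lambda_2 = 14.1623
The function is convex.

1


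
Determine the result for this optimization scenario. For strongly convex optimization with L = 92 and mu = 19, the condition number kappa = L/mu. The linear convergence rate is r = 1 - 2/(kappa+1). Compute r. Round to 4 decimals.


Step 1: Compute the condition number.
kappa = L/mu = 92/19 = 4.8421
Step 2: Compute the convergence rate.
r = 1 - 2/(kappa + 1) = 1 - 2*mu/(L + mu) = (L - mu)/(L + mu) = 73/111 = 0.6577


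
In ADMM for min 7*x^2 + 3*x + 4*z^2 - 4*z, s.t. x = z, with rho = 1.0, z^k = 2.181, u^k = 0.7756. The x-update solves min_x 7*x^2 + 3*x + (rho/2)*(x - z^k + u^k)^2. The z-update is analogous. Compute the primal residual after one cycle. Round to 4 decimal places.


ADMM iteration with rho = 1.0, z^k = 2.181, u^k = 0.7756
Step 1: x-update.
Minimize 7*x^2 + 3*x + (1.0/2)*(x - 2.181 + 0.7756)^2
FOC: (2*7 + 1.0)*x = -3 + 1.0*(2.181 - 0.7756)
x^{k+1} = -0.1063
Step 2: z-update.
Minimize 4*z^2 - 4*z + (1.0/2)*(-0.1063 - z + 0.7756)^2
FOC: (2*4 + 1.0)*z = 4 + 1.0*(-0.1063 + 0.7756)
z^{k+1} = 0.5188
Step 3: u-update.
u^{k+1} = 0.7756 - 0.1063 - 0.5188 = 0.1505
Step 4: Primal residual = |-0.1063 - 0.5188| = 0.6251


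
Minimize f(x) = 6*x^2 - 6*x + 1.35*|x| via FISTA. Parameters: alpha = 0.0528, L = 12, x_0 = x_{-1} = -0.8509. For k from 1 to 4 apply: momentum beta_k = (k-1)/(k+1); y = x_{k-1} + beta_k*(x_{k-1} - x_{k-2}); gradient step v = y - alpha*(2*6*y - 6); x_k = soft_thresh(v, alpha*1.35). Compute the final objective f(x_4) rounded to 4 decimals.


FISTA on f(x) = 6*x^2 - 6*x + 1.35*|x|
L = 12, alpha = 0.0528
Iteration 1: beta = 0.0, y = -0.8509 + 0.0*(-0.8509 + 0.8509) = -0.8509
  grad(y) = -16.2108, v = y - alpha*grad = 0.005
  prox(v) = soft_thresh(0.005, 0.0713) = 0.0
Iteration 2: beta = 0.3333, y = 0.0 + 0.3333*(0.0 + 0.8509) = 0.2836
  grad(y) = -2.5964, v = y - alpha*grad = 0.4207
  prox(v) = soft_thresh(0.4207, 0.0713) = 0.3494
Iteration 3: beta = 0.5, y = 0.3494 + 0.5*(0.3494 - 0.0) = 0.5242
  grad(y) = 0.29, v = y - alpha*grad = 0.5089
  prox(v) = soft_thresh(0.5089, 0.0713) = 0.4376
Iteration 4: beta = 0.6, y = 0.4376 + 0.6*(0.4376 - 0.3494) = 0.4905
  grad(y) = -0.1146, v = y - alpha*grad = 0.4965
  prox(v) = soft_thresh(0.4965, 0.0713) = 0.4252
f(x_4) = 6*0.4252^2 - 6*0.4252 + 1.35*|0.4252| = -0.8924


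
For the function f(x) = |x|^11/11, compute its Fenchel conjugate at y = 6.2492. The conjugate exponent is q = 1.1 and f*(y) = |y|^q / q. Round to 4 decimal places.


The conjugate exponent q satisfies 1/p + 1/q = 1.
p = 11, so q = 11/(11 - 1) = 1.1
|y|^q = 6.2492^1.1 = 7.506
f*(6.2492) = 7.506 / 1.1 = 6.8236


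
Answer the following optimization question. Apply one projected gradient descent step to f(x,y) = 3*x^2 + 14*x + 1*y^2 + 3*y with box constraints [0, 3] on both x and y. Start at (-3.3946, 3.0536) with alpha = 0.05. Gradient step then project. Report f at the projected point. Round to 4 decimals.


Step 1: Compute gradient at (-3.3946, 3.0536).
grad_x = 2*3*-3.3946 + 14 = -6.3676
grad_y = 2*1*3.0536 + 3 = 9.1072
Step 2: Gradient step.
x_raw = -3.3946 - 0.05*-6.3676 = -3.0762
y_raw = 3.0536 - 0.05*9.1072 = 2.5982
Step 3: Project onto [0, 3].
x_proj = clip(-3.0762) = 0.0
y_proj = clip(2.5982) = 2.5982
Step 4: Evaluate f.
f(0.0, 2.5982) = 14.5456


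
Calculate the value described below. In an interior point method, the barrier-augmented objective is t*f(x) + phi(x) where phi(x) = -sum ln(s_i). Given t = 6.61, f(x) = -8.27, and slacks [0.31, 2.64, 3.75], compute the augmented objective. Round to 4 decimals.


Step 1: Compute log-barrier.
ln values: [-1.1712, 0.9708, 1.3218]
phi = -(-1.1712 + 0.9708 + 1.3218) = -1.1214
Step 2: Compute augmented objective.
t*f(x) = 6.61*-8.27 = -54.6647
Total = -54.6647 - 1.1214 = -55.7861


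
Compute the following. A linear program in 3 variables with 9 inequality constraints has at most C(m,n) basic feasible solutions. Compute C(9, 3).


Each vertex corresponds to some choice of n active constraints out of m, so the number of vertices is at most C(m, n) = m! / (n!(m-n)!).
m = 9, n = 3
Numerator: 9 * 8 * 7
Denominator: 3! = 6
C(9, 3) = 84


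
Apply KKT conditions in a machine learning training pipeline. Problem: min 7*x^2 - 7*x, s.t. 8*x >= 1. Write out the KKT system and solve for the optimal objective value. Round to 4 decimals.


Step 1: Try lambda = 0 (constraint inactive).
Stationarity: 2*7*x - 7 = 0
x* = 7/(2*7) = 0.5
Check constraint: 8*0.5 = 4.0 >= 1 -- satisfied.
Step 2: Compute optimal value.
f(x*) = 7*0.5^2 - 7*0.5 = -1.75


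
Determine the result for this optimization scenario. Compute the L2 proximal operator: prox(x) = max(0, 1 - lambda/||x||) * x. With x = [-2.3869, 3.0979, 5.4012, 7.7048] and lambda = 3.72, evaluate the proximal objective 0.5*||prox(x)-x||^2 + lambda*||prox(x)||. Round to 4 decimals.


Step 1: Compute ||x||.
||x|| = 10.1898
Step 2: Compute scaling factor.
scale = max(0, 1 - 3.72/10.1898) = 0.6349
Step 3: prox(x) = [-1.5155, 1.9669, 3.4294, 4.892]
||prox(x)|| = 6.4698
Step 4: Proximal objective.
0.5*||prox-x||^2 = 6.9192
lambda*||prox|| = 24.0677
Total = 30.9867


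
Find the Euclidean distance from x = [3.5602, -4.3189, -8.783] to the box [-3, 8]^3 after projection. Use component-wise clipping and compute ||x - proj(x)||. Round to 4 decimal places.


Project each component onto [-3, 8].
clip(3.5602) = 3.5602, clip(-4.3189) = -3.0, clip(-8.783) = -3.0
Projection = [3.5602, -3.0, -3.0]
Squared diffs: [0.0, 1.7395, 33.4431]
Distance = sqrt(35.1826) = 5.9315


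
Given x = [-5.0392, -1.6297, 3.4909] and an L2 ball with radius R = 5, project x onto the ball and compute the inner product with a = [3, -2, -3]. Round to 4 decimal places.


Step 1: Compute ||x|| (intermediates to 6 decimals).
||x|| = sqrt((-5.0392)^2 + (-1.6297)^2 + 3.4909^2) = 6.343173
Step 2: Project.
Since ||x|| > R, scale = R/||x|| = 5/6.343173 = 0.788249, proj(x) = scale * x
proj(x) = [-3.972144, -1.284609, 2.751698]
Step 3: Dot product.
a^T * proj(x) = 3*(-3.972144) - 2*(-1.284609) - 3*2.751698 = -17.6023


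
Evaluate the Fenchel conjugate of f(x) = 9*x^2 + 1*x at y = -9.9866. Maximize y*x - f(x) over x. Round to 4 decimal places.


f*(y) = sup_x {y*x - a*x^2 - b*x} = sup_x {(y-b)*x - a*x^2}
FOC: (y - b) - 2a*x = 0 => x* = (y - b)/(2a)
x* = (-9.9866 - 1)/(2*9) = -0.6104
f*(-9.9866) = (y-b)^2/(4a) = (-9.9866 - 1)^2/(4*9)
= 120.7054/36 = 3.3529


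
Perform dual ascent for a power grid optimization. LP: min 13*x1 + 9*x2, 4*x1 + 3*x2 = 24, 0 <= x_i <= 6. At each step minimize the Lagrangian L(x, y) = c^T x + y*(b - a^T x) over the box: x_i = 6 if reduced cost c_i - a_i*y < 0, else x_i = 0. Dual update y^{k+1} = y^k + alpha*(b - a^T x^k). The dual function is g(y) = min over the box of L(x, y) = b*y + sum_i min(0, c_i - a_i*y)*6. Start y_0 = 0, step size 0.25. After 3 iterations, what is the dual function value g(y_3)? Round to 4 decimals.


Dual ascent for LP: min 13*x1 + 9*x2, 4*x1 + 3*x2 = 24, 0 <= x_i <= 6
Step 1: y^k = 0.0, reduced costs: (13.0, 9.0)
  x^k = (0.0, 0.0), subgradient = b - a^T x = 24.0
  y^{k+1} = 0.0 + 0.25*24.0 = 6.0
Step 2: y^k = 6.0, reduced costs: (-11.0, -9.0)
  x^k = (6.0, 6.0), subgradient = b - a^T x = -18.0
  y^{k+1} = 6.0 + 0.25*-18.0 = 1.5
Step 3: y^k = 1.5, reduced costs: (7.0, 4.5)
  x^k = (0.0, 0.0), subgradient = b - a^T x = 24.0
  y^{k+1} = 1.5 + 0.25*24.0 = 7.5
Dual objective at y_3 = 7.5: reduced costs (-17.0, -13.5), box minimizer x = (6.0, 6.0)
g(y_3) = b*y + (c1 - a1*y)*x1 + (c2 - a2*y)*x2 = 24*7.5 + (-17.0)*6.0 + (-13.5)*6.0 = 180.0 - 102.0 - 81.0 = -3.0


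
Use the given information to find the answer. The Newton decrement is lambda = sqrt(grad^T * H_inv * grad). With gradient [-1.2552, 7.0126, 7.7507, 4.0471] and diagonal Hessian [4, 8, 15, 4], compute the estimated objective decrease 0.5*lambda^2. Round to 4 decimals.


Step 1: H is diagonal, so H^(-1) * g = [-0.3138, 0.8766, 0.5167, 1.0118].
Step 2: g^T H^(-1) g = sum_i g_i^2 / H_ii
  = (-1.2552)^2/4 + (7.0126)^2/8 + (7.7507)^2/15 + (4.0471)^2/4
  = 0.3939 + 6.1471 + 4.0049 + 4.0948 = 14.6406
Step 3: Objective decrease = 0.5 * g^T H^(-1) g = 7.3203


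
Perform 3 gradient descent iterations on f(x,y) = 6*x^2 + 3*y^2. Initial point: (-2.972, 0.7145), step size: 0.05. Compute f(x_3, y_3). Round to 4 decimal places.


Gradient descent on f(x,y) = 6*x^2 + 3*y^2.
Starting point: (-2.972, 0.7145), alpha = 0.05
Step 1: grad_x = 2*6*-2.972 = -35.664, grad_y = 2*3*0.7145 = 4.287
  x_1 = -2.972 - 0.05*-35.664 = -1.1888
  y_1 = 0.7145 - 0.05*4.287 = 0.5002
Step 2: grad_x = 2*6*-1.1888 = -14.2656, grad_y = 2*3*0.5002 = 3.0009
  x_2 = -1.1888 - 0.05*-14.2656 = -0.4755
  y_2 = 0.5002 - 0.05*3.0009 = 0.3501
Step 3: grad_x = 2*6*-0.4755 = -5.7062, grad_y = 2*3*0.3501 = 2.1006
  x_3 = -0.4755 - 0.05*-5.7062 = -0.1902
  y_3 = 0.3501 - 0.05*2.1006 = 0.2451
f(-0.1902, 0.2451) = 6*(-0.1902)^2 + 3*0.2451^2 = 0.3973


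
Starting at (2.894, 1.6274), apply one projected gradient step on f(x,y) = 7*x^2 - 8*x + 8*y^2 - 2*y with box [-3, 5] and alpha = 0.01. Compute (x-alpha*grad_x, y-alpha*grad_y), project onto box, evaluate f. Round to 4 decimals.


Step 1: Compute gradient at (2.894, 1.6274).
grad_x = 2*7*2.894 - 8 = 32.516
grad_y = 2*8*1.6274 - 2 = 24.0384
Step 2: Gradient step.
x_raw = 2.894 - 0.01*32.516 = 2.5688
y_raw = 1.6274 - 0.01*24.0384 = 1.387
Step 3: Project onto [-3, 5].
x_proj = clip(2.5688) = 2.5688
y_proj = clip(1.387) = 1.387
Step 4: Evaluate f.
f(2.5688, 1.387) = 38.2583


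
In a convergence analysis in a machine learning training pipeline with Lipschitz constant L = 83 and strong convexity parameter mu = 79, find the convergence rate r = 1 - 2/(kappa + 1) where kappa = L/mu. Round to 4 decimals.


Step 1: Compute the condition number.
kappa = L/mu = 83/79 = 1.0506
Step 2: Compute the convergence rate.
r = 1 - 2/(kappa + 1) = 1 - 2*mu/(L + mu) = (L - mu)/(L + mu) = 4/162 = 0.0247


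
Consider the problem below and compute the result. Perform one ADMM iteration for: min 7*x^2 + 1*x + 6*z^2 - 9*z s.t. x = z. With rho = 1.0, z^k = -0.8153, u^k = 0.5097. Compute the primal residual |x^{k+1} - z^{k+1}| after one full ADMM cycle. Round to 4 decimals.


ADMM iteration with rho = 1.0, z^k = -0.8153, u^k = 0.5097
Step 1: x-update.
Minimize 7*x^2 + 1*x + (1.0/2)*(x + 0.8153 + 0.5097)^2
FOC: (2*7 + 1.0)*x = -1 + 1.0*(-0.8153 - 0.5097)
x^{k+1} = -0.155
Step 2: z-update.
Minimize 6*z^2 - 9*z + (1.0/2)*(-0.155 - z + 0.5097)^2
FOC: (2*6 + 1.0)*z = 9 + 1.0*(-0.155 + 0.5097)
z^{k+1} = 0.7196
Step 3: u-update.
u^{k+1} = 0.5097 - 0.155 - 0.7196 = -0.3649
Step 4: Primal residual = |-0.155 - 0.7196| = 0.8746


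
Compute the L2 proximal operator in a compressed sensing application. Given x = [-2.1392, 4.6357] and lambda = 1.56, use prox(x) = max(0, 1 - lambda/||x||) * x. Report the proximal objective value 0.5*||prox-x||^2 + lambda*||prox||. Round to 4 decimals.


Step 1: Compute ||x||.
||x|| = 5.1055
Step 2: Compute scaling factor.
scale = max(0, 1 - 1.56/5.1055) = 0.6944
Step 3: prox(x) = [-1.4856, 3.2192]
||prox(x)|| = 3.5455
Step 4: Proximal objective.
0.5*||prox-x||^2 = 1.2168
lambda*||prox|| = 5.531
Total = 6.7477


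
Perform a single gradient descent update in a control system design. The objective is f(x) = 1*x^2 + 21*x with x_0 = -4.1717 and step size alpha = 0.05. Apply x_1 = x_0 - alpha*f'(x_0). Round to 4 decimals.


We compute the gradient at x_0 and apply the update.
f'(x) = 2*x + 21
f'(-4.1717) = 2*-4.1717 + 21 = 12.6566
x_1 = -4.1717 - 0.05*12.6566 = -4.8045


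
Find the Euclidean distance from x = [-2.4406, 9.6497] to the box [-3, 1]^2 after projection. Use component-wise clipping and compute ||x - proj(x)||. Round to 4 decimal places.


Project each component onto [-3, 1].
clip(-2.4406) = -2.4406, clip(9.6497) = 1.0
Projection = [-2.4406, 1.0]
Squared diffs: [0.0, 74.8173]
Distance = sqrt(74.8173) = 8.6497


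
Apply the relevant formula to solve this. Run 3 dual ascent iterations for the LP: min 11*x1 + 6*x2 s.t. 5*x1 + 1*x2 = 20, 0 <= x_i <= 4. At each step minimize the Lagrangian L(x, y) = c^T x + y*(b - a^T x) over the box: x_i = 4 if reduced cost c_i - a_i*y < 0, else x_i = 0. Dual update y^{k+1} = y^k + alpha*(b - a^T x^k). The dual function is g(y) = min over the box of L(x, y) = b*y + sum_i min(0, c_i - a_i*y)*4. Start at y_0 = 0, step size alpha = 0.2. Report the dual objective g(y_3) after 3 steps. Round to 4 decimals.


Dual ascent for LP: min 11*x1 + 6*x2, 5*x1 + 1*x2 = 20, 0 <= x_i <= 4
Step 1: y^k = 0.0, reduced costs: (11.0, 6.0)
  x^k = (0.0, 0.0), subgradient = b - a^T x = 20.0
  y^{k+1} = 0.0 + 0.2*20.0 = 4.0
Step 2: y^k = 4.0, reduced costs: (-9.0, 2.0)
  x^k = (4.0, 0.0), subgradient = b - a^T x = 0.0
  y^{k+1} = 4.0 + 0.2*0.0 = 4.0
Step 3: y^k = 4.0, reduced costs: (-9.0, 2.0)
  x^k = (4.0, 0.0), subgradient = b - a^T x = 0.0
  y^{k+1} = 4.0 + 0.2*0.0 = 4.0
Dual objective at y_3 = 4.0: reduced costs (-9.0, 2.0), box minimizer x = (4.0, 0.0)
g(y_3) = b*y + (c1 - a1*y)*x1 + (c2 - a2*y)*x2 = 20*4.0 + (-9.0)*4.0 + 2.0*0.0 = 80.0 - 36.0 + 0.0 = 44.0


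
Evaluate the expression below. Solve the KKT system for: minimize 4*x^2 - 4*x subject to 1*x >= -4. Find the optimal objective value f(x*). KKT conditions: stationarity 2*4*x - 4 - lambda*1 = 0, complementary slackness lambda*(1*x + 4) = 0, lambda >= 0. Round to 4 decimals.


Step 1: Try lambda = 0 (constraint inactive).
Stationarity: 2*4*x - 4 = 0
x* = 4/(2*4) = 0.5
Check constraint: 1*0.5 = 0.5 >= -4 -- satisfied.
Step 2: Compute optimal value.
f(x*) = 4*0.5^2 - 4*0.5 = -1.0


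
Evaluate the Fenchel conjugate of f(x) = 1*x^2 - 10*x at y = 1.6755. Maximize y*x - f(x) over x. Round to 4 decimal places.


f*(y) = sup_x {y*x - a*x^2 - b*x} = sup_x {(y-b)*x - a*x^2}
FOC: (y - b) - 2a*x = 0 => x* = (y - b)/(2a)
x* = (1.6755 + 10)/(2*1) = 5.8378
f*(1.6755) = (y-b)^2/(4a) = (1.6755 + 10)^2/(4*1)
= 136.3173/4 = 34.0793


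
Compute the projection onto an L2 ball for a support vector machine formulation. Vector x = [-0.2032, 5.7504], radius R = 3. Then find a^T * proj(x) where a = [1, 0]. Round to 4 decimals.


Step 1: Compute ||x|| (intermediates to 6 decimals).
||x|| = sqrt((-0.2032)^2 + 5.7504^2) = 5.753989
Step 2: Project.
Since ||x|| > R, scale = R/||x|| = 3/5.753989 = 0.521377, proj(x) = scale * x
proj(x) = [-0.105944, 2.998126]
Step 3: Dot product.
a^T * proj(x) = 1*(-0.105944) + 0*2.998126 = -0.1059


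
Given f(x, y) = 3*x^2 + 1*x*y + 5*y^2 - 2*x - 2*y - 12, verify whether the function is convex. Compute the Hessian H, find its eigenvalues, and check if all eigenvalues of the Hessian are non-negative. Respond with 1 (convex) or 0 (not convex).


The Hessian of f(x,y) = 3*x^2 + 1*x*y + 5*y^2 - 2*x - 2*y - 12 is:
H = [[6, 1], [1, 10]]
Trace = 6 + 10 = 16
Determinant = 6*10 - (1)^2 = 59
Discriminant = (16)^2 - 4*59 = 20.0
Eigenvalues: lambda_1 = 5.7639, lambda_2 = 10.2361
The function is convex.

1


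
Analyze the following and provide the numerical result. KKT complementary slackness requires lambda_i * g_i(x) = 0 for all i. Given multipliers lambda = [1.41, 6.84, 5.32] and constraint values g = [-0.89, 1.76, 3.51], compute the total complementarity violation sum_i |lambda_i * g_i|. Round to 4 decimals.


KKT complementary slackness check:
lambda_1 * g_1 = 1.41 * -0.89 = -1.2549
lambda_2 * g_2 = 6.84 * 1.76 = 12.0384
lambda_3 * g_3 = 5.32 * 3.51 = 18.6732
Total violation = 1.2549 + 12.0384 + 18.6732 = 31.9665


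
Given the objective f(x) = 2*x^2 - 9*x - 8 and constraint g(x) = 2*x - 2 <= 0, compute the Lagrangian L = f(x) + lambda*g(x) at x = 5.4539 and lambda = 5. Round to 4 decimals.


Step 1: Evaluate f(x).
f(5.4539) = 2*5.4539^2 - 9*5.4539 - 8 = 2.405
Step 2: Evaluate g(x).
g(5.4539) = 2*5.4539 - 2 = 8.9078
Step 3: Compute Lagrangian.
L = 2.405 + 5*8.9078 = 46.944


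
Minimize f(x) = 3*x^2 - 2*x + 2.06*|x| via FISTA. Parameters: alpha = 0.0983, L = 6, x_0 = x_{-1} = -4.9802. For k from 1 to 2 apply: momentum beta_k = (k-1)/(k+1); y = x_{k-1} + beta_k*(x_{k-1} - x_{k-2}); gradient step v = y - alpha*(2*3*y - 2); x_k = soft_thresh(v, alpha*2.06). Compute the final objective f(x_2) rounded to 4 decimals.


FISTA on f(x) = 3*x^2 - 2*x + 2.06*|x|
L = 6, alpha = 0.0983
Iteration 1: beta = 0.0, y = -4.9802 + 0.0*(-4.9802 + 4.9802) = -4.9802
  grad(y) = -31.8812, v = y - alpha*grad = -1.8463
  prox(v) = soft_thresh(-1.8463, 0.2025) = -1.6438
Iteration 2: beta = 0.3333, y = -1.6438 + 0.3333*(-1.6438 + 4.9802) = -0.5316
  grad(y) = -5.1898, v = y - alpha*grad = -0.0215
  prox(v) = soft_thresh(-0.0215, 0.2025) = 0.0
f(x_2) = 3*0.0^2 - 2*0.0 + 2.06*|0.0| = 0.0


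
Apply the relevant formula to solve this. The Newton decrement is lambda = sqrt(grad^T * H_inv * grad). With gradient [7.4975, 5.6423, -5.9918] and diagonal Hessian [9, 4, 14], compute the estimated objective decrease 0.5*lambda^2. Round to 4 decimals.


Step 1: H is diagonal, so H^(-1) * g = [0.8331, 1.4106, -0.428].
Step 2: g^T H^(-1) g = sum_i g_i^2 / H_ii
  = (7.4975)^2/9 + (5.6423)^2/4 + (-5.9918)^2/14
  = 6.2458 + 7.9589 + 2.5644 = 16.7691
Step 3: Objective decrease = 0.5 * g^T H^(-1) g = 8.3846


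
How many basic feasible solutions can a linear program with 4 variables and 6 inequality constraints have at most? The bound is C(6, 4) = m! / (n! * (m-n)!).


Each vertex corresponds to some choice of n active constraints out of m, so the number of vertices is at most C(m, n) = m! / (n!(m-n)!).
m = 6, n = 4
Numerator: 6 * 5 * 4 * 3
Denominator: 4! = 24
C(6, 4) = 15


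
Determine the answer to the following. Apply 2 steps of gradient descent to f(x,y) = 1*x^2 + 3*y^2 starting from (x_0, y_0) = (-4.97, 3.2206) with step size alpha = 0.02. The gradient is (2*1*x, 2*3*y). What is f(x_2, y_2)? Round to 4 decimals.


Gradient descent on f(x,y) = 1*x^2 + 3*y^2.
Starting point: (-4.97, 3.2206), alpha = 0.02
Step 1: grad_x = 2*1*-4.97 = -9.94, grad_y = 2*3*3.2206 = 19.3236
  x_1 = -4.97 - 0.02*-9.94 = -4.7712
  y_1 = 3.2206 - 0.02*19.3236 = 2.8341
Step 2: grad_x = 2*1*-4.7712 = -9.5424, grad_y = 2*3*2.8341 = 17.0048
  x_2 = -4.7712 - 0.02*-9.5424 = -4.5804
  y_2 = 2.8341 - 0.02*17.0048 = 2.494
f(-4.5804, 2.494) = 1*(-4.5804)^2 + 3*2.494^2 = 39.6402


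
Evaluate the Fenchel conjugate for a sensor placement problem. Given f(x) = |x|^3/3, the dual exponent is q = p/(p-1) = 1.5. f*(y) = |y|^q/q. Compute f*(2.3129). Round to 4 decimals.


The conjugate exponent q satisfies 1/p + 1/q = 1.
p = 3, so q = 3/(3 - 1) = 1.5
|y|^q = 2.3129^1.5 = 3.5175
f*(2.3129) = 3.5175 / 1.5 = 2.345


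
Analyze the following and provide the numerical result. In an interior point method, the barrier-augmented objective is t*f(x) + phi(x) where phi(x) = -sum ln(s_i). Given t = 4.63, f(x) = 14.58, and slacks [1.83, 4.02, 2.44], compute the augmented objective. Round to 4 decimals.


Step 1: Compute log-barrier.
ln values: [0.6043, 1.3913, 0.892]
phi = -(0.6043 + 1.3913 + 0.892) = -2.8876
Step 2: Compute augmented objective.
t*f(x) = 4.63*14.58 = 67.5054
Total = 67.5054 - 2.8876 = 64.6178


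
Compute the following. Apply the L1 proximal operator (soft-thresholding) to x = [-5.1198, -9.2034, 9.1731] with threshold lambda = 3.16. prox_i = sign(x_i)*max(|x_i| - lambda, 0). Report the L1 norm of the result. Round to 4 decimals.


Soft-thresholding with lambda = 3.16:
prox(-5.1198) = sign(-5.1198)*max(|-5.1198| - 3.16, 0) = -1.9598
prox(-9.2034) = sign(-9.2034)*max(|-9.2034| - 3.16, 0) = -6.0434
prox(9.1731) = sign(9.1731)*max(|9.1731| - 3.16, 0) = 6.0131
prox(x) = [-1.9598, -6.0434, 6.0131]
||prox(x)||_1 = 1.9598 + 6.0434 + 6.0131 = 14.0163


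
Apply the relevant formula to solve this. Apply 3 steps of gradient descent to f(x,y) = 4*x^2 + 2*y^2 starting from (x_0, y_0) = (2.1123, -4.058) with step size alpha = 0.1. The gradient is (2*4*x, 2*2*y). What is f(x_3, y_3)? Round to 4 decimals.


Gradient descent on f(x,y) = 4*x^2 + 2*y^2.
Starting point: (2.1123, -4.058), alpha = 0.1
Step 1: grad_x = 2*4*2.1123 = 16.8984, grad_y = 2*2*-4.058 = -16.232
  x_1 = 2.1123 - 0.1*16.8984 = 0.4225
  y_1 = -4.058 - 0.1*-16.232 = -2.4348
Step 2: grad_x = 2*4*0.4225 = 3.3797, grad_y = 2*2*-2.4348 = -9.7392
  x_2 = 0.4225 - 0.1*3.3797 = 0.0845
  y_2 = -2.4348 - 0.1*-9.7392 = -1.4609
Step 3: grad_x = 2*4*0.0845 = 0.6759, grad_y = 2*2*-1.4609 = -5.8435
  x_3 = 0.0845 - 0.1*0.6759 = 0.0169
  y_3 = -1.4609 - 0.1*-5.8435 = -0.8765
f(0.0169, -0.8765) = 4*0.0169^2 + 2*(-0.8765)^2 = 1.5377


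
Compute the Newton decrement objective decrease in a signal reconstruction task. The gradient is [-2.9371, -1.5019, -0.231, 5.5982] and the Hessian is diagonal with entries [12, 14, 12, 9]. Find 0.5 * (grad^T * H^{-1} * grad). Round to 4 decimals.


Step 1: H is diagonal, so H^(-1) * g = [-0.2448, -0.1073, -0.0193, 0.622].
Step 2: g^T H^(-1) g = sum_i g_i^2 / H_ii
  = (-2.9371)^2/12 + (-1.5019)^2/14 + (-0.231)^2/12 + (5.5982)^2/9
  = 0.7189 + 0.1611 + 0.0044 + 3.4822 = 4.3667
Step 3: Objective decrease = 0.5 * g^T H^(-1) g = 2.1833


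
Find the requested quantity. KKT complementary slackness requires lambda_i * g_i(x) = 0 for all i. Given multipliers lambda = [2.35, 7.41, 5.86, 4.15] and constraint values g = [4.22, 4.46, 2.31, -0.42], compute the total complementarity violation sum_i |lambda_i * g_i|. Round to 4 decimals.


KKT complementary slackness check:
lambda_1 * g_1 = 2.35 * 4.22 = 9.917
lambda_2 * g_2 = 7.41 * 4.46 = 33.0486
lambda_3 * g_3 = 5.86 * 2.31 = 13.5366
lambda_4 * g_4 = 4.15 * -0.42 = -1.743
Total violation = 9.917 + 33.0486 + 13.5366 + 1.743 = 58.2452


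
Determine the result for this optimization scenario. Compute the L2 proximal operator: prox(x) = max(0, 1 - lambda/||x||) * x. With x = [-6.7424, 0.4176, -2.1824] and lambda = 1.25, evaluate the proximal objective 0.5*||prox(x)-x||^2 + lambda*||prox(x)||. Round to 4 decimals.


Step 1: Compute ||x||.
||x|| = 7.0991
Step 2: Compute scaling factor.
scale = max(0, 1 - 1.25/7.0991) = 0.8239
Step 3: prox(x) = [-5.5552, 0.3441, -1.7981]
||prox(x)|| = 5.8491
Step 4: Proximal objective.
0.5*||prox-x||^2 = 0.7813
lambda*||prox|| = 7.3114
Total = 8.0926


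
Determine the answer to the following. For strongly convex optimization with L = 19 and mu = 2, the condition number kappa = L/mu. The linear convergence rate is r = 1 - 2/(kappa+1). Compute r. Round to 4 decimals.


Step 1: Compute the condition number.
kappa = L/mu = 19/2 = 9.5
Step 2: Compute the convergence rate.
r = 1 - 2/(kappa + 1) = 1 - 2*mu/(L + mu) = (L - mu)/(L + mu) = 17/21 = 0.8095


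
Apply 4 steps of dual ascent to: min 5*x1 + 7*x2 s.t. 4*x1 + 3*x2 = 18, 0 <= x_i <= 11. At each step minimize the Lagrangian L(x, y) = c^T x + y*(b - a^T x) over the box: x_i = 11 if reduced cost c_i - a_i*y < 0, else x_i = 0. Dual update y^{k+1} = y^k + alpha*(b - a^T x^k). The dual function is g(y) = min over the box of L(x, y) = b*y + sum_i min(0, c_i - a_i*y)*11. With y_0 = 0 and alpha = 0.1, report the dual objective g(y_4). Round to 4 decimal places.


Dual ascent for LP: min 5*x1 + 7*x2, 4*x1 + 3*x2 = 18, 0 <= x_i <= 11
Step 1: y^k = 0.0, reduced costs: (5.0, 7.0)
  x^k = (0.0, 0.0), subgradient = b - a^T x = 18.0
  y^{k+1} = 0.0 + 0.1*18.0 = 1.8
Step 2: y^k = 1.8, reduced costs: (-2.2, 1.6)
  x^k = (11.0, 0.0), subgradient = b - a^T x = -26.0
  y^{k+1} = 1.8 + 0.1*-26.0 = -0.8
Step 3: y^k = -0.8, reduced costs: (8.2, 9.4)
  x^k = (0.0, 0.0), subgradient = b - a^T x = 18.0
  y^{k+1} = -0.8 + 0.1*18.0 = 1.0
Step 4: y^k = 1.0, reduced costs: (1.0, 4.0)
  x^k = (0.0, 0.0), subgradient = b - a^T x = 18.0
  y^{k+1} = 1.0 + 0.1*18.0 = 2.8
Dual objective at y_4 = 2.8: reduced costs (-6.2, -1.4), box minimizer x = (11.0, 11.0)
g(y_4) = b*y + (c1 - a1*y)*x1 + (c2 - a2*y)*x2 = 18*2.8 + (-6.2)*11.0 + (-1.4)*11.0 = 50.4 - 68.2 - 15.4 = -33.2


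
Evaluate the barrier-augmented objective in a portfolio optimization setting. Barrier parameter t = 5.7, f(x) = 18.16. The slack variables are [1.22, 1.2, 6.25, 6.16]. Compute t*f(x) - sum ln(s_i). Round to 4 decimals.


Step 1: Compute log-barrier.
ln values: [0.1989, 0.1823, 1.8326, 1.8181]
phi = -(0.1989 + 0.1823 + 1.8326 + 1.8181) = -4.0318
Step 2: Compute augmented objective.
t*f(x) = 5.7*18.16 = 103.512
Total = 103.512 - 4.0318 = 99.4802


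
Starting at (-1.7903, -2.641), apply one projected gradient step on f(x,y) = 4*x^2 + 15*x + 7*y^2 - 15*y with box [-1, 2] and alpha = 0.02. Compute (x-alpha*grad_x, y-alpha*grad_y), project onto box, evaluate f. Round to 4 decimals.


Step 1: Compute gradient at (-1.7903, -2.641).
grad_x = 2*4*-1.7903 + 15 = 0.6776
grad_y = 2*7*-2.641 - 15 = -51.974
Step 2: Gradient step.
x_raw = -1.7903 - 0.02*0.6776 = -1.8039
y_raw = -2.641 - 0.02*-51.974 = -1.6015
Step 3: Project onto [-1, 2].
x_proj = clip(-1.8039) = -1.0
y_proj = clip(-1.6015) = -1.0
Step 4: Evaluate f.
f(-1.0, -1.0) = 11.0


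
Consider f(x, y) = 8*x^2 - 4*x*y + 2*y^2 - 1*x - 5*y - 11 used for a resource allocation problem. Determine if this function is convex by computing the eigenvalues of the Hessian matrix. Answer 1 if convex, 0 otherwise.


The Hessian of f(x,y) = 8*x^2 - 4*x*y + 2*y^2 - 1*x - 5*y - 11 is:
H = [[16, -4], [-4, 4]]
Trace = 16 + 4 = 20
Determinant = 16*4 - (-4)^2 = 48
Discriminant = (20)^2 - 4*48 = 208.0
Eigenvalues: lambda_1 = 2.7889, lambda_2 = 17.2111
The function is convex.

1


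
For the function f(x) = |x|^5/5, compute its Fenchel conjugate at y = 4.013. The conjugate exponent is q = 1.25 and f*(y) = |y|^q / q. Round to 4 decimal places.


The conjugate exponent q satisfies 1/p + 1/q = 1.
p = 5, so q = 5/(5 - 1) = 1.25
|y|^q = 4.013^1.25 = 5.6798
f*(4.013) = 5.6798 / 1.25 = 4.5439


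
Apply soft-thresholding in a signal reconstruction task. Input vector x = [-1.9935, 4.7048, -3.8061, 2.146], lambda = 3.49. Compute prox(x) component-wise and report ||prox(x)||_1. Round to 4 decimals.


Soft-thresholding with lambda = 3.49:
prox(-1.9935) = sign(-1.9935)*max(|-1.9935| - 3.49, 0) = 0.0
prox(4.7048) = sign(4.7048)*max(|4.7048| - 3.49, 0) = 1.2148
prox(-3.8061) = sign(-3.8061)*max(|-3.8061| - 3.49, 0) = -0.3161
prox(2.146) = sign(2.146)*max(|2.146| - 3.49, 0) = 0.0
prox(x) = [0.0, 1.2148, -0.3161, 0.0]
||prox(x)||_1 = 0.0 + 1.2148 + 0.3161 + 0.0 = 1.5309


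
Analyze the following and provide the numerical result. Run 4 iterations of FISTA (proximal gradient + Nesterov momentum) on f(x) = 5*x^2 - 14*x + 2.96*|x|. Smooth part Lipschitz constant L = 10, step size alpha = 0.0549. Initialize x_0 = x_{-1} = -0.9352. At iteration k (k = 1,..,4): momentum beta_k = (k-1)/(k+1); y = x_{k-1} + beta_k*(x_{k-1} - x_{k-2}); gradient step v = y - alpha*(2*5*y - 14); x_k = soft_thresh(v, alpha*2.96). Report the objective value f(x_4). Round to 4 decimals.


FISTA on f(x) = 5*x^2 - 14*x + 2.96*|x|
L = 10, alpha = 0.0549
Iteration 1: beta = 0.0, y = -0.9352 + 0.0*(-0.9352 + 0.9352) = -0.9352
  grad(y) = -23.352, v = y - alpha*grad = 0.3468
  prox(v) = soft_thresh(0.3468, 0.1625) = 0.1843
Iteration 2: beta = 0.3333, y = 0.1843 + 0.3333*(0.1843 + 0.9352) = 0.5575
  grad(y) = -8.4251, v = y - alpha*grad = 1.02
  prox(v) = soft_thresh(1.02, 0.1625) = 0.8575
Iteration 3: beta = 0.5, y = 0.8575 + 0.5*(0.8575 - 0.1843) = 1.1941
  grad(y) = -2.0587, v = y - alpha*grad = 1.3072
  prox(v) = soft_thresh(1.3072, 0.1625) = 1.1446
Iteration 4: beta = 0.6, y = 1.1446 + 0.6*(1.1446 - 0.8575) = 1.3169
  grad(y) = -0.8308, v = y - alpha*grad = 1.3625
  prox(v) = soft_thresh(1.3625, 0.1625) = 1.2
f(x_4) = 5*1.2^2 - 14*1.2 + 2.96*|1.2| = -6.048


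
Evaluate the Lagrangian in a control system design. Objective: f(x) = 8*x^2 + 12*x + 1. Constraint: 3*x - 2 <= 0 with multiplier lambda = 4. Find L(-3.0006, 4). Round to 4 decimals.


Step 1: Evaluate f(x).
f(-3.0006) = 8*(-3.0006)^2 + 12*(-3.0006) + 1 = 37.0216
Step 2: Evaluate g(x).
g(-3.0006) = 3*-3.0006 - 2 = -11.0018
Step 3: Compute Lagrangian.
L = 37.0216 + 4*-11.0018 = -6.9856


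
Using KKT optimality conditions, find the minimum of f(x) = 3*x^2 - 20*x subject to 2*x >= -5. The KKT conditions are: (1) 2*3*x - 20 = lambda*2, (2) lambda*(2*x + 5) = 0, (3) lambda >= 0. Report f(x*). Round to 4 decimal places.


Step 1: Try lambda = 0 (constraint inactive).
Stationarity: 2*3*x - 20 = 0
x* = 20/(2*3) = 10/3 = 3.3333 (rounded; the exact value 10/3 is used below)
Check constraint: 2*3.3333 = 6.6666 >= -5 -- satisfied.
Step 2: Compute optimal value.
f(x*) = 3*(10/3)^2 - 20*(10/3) = -33.3333


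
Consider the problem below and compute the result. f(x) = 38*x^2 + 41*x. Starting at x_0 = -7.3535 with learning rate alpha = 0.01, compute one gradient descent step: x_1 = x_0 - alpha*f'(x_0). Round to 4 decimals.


We compute the gradient at x_0 and apply the update.
f'(x) = 76*x + 41
f'(-7.3535) = 76*-7.3535 + 41 = -517.866
x_1 = -7.3535 - 0.01*-517.866 = -2.1748
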